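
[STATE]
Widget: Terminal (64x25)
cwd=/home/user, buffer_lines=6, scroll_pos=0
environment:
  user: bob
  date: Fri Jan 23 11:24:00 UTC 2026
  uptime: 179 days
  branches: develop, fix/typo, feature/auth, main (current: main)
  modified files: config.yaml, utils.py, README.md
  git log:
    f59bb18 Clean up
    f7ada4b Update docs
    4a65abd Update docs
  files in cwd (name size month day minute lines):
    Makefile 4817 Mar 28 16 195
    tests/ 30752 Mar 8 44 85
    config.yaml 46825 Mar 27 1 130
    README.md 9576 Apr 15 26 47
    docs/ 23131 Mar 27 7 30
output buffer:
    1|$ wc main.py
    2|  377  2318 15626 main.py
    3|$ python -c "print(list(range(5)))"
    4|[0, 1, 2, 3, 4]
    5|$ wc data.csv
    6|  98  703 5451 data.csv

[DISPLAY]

$ wc main.py                                                    
  377  2318 15626 main.py                                       
$ python -c "print(list(range(5)))"                             
[0, 1, 2, 3, 4]                                                 
$ wc data.csv                                                   
  98  703 5451 data.csv                                         
$ █                                                             
                                                                
                                                                
                                                                
                                                                
                                                                
                                                                
                                                                
                                                                
                                                                
                                                                
                                                                
                                                                
                                                                
                                                                
                                                                
                                                                
                                                                
                                                                


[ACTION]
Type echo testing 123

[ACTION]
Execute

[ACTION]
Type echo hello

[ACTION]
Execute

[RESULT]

$ wc main.py                                                    
  377  2318 15626 main.py                                       
$ python -c "print(list(range(5)))"                             
[0, 1, 2, 3, 4]                                                 
$ wc data.csv                                                   
  98  703 5451 data.csv                                         
$ echo testing 123                                              
testing 123                                                     
$ echo hello                                                    
hello                                                           
$ █                                                             
                                                                
                                                                
                                                                
                                                                
                                                                
                                                                
                                                                
                                                                
                                                                
                                                                
                                                                
                                                                
                                                                
                                                                


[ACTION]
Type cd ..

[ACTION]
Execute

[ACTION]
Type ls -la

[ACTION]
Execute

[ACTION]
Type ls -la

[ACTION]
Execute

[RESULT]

$ wc main.py                                                    
  377  2318 15626 main.py                                       
$ python -c "print(list(range(5)))"                             
[0, 1, 2, 3, 4]                                                 
$ wc data.csv                                                   
  98  703 5451 data.csv                                         
$ echo testing 123                                              
testing 123                                                     
$ echo hello                                                    
hello                                                           
$ cd ..                                                         
                                                                
$ ls -la                                                        
-rw-r--r--  1 bob group     4817 Mar 28 10:16 Makefile          
drwxr-xr-x  1 bob group    30752 Mar  8 10:44 tests/            
-rw-r--r--  1 bob group    46825 Mar 27 10:01 config.yaml       
-rw-r--r--  1 bob group     9576 Apr 15 10:26 README.md         
drwxr-xr-x  1 bob group    23131 Mar 27 10:07 docs/             
$ ls -la                                                        
-rw-r--r--  1 bob group     4817 Mar 28 10:16 Makefile          
drwxr-xr-x  1 bob group    30752 Mar  8 10:44 tests/            
-rw-r--r--  1 bob group    46825 Mar 27 10:01 config.yaml       
-rw-r--r--  1 bob group     9576 Apr 15 10:26 README.md         
drwxr-xr-x  1 bob group    23131 Mar 27 10:07 docs/             
$ █                                                             


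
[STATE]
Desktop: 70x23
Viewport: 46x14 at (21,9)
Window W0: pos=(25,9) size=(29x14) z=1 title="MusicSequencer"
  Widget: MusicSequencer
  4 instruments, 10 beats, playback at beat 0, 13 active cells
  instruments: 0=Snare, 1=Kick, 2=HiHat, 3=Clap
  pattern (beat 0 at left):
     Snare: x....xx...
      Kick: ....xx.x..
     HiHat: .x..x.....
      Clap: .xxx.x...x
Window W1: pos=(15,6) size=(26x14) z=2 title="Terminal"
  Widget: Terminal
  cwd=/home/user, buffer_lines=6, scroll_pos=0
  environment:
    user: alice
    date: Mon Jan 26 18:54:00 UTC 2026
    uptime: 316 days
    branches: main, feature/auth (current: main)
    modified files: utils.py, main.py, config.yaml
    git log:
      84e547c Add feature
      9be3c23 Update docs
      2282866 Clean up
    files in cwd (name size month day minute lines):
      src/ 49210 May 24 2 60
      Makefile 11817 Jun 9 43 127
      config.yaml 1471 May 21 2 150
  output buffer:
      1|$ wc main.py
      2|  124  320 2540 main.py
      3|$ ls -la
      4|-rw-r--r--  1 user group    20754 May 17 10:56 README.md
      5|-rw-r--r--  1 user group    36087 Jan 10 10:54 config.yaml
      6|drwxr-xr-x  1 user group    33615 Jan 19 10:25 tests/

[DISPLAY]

main.py            ┃━━━━━━━━━━━━┓             
  320 2540 main.py ┃            ┃             
-la                ┃────────────┨             
--r--  1 user group┃9           ┃             
--r--  1 user group┃·           ┃             
-xr-x  1 user group┃·           ┃             
                   ┃·           ┃             
                   ┃█           ┃             
                   ┃            ┃             
                   ┃            ┃             
━━━━━━━━━━━━━━━━━━━┛            ┃             
    ┃                           ┃             
    ┃                           ┃             
    ┗━━━━━━━━━━━━━━━━━━━━━━━━━━━┛             


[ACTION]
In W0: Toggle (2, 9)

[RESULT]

main.py            ┃━━━━━━━━━━━━┓             
  320 2540 main.py ┃            ┃             
-la                ┃────────────┨             
--r--  1 user group┃9           ┃             
--r--  1 user group┃·           ┃             
-xr-x  1 user group┃·           ┃             
                   ┃█           ┃             
                   ┃█           ┃             
                   ┃            ┃             
                   ┃            ┃             
━━━━━━━━━━━━━━━━━━━┛            ┃             
    ┃                           ┃             
    ┃                           ┃             
    ┗━━━━━━━━━━━━━━━━━━━━━━━━━━━┛             


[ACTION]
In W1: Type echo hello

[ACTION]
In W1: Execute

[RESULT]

main.py            ┃━━━━━━━━━━━━┓             
  320 2540 main.py ┃            ┃             
-la                ┃────────────┨             
--r--  1 user group┃9           ┃             
--r--  1 user group┃·           ┃             
-xr-x  1 user group┃·           ┃             
o hello            ┃█           ┃             
                   ┃█           ┃             
                   ┃            ┃             
                   ┃            ┃             
━━━━━━━━━━━━━━━━━━━┛            ┃             
    ┃                           ┃             
    ┃                           ┃             
    ┗━━━━━━━━━━━━━━━━━━━━━━━━━━━┛             


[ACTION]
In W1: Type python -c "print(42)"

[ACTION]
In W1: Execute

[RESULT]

  320 2540 main.py ┃━━━━━━━━━━━━┓             
-la                ┃            ┃             
--r--  1 user group┃────────────┨             
--r--  1 user group┃9           ┃             
-xr-x  1 user group┃·           ┃             
o hello            ┃·           ┃             
                   ┃█           ┃             
hon -c "print(42)" ┃█           ┃             
                   ┃            ┃             
                   ┃            ┃             
━━━━━━━━━━━━━━━━━━━┛            ┃             
    ┃                           ┃             
    ┃                           ┃             
    ┗━━━━━━━━━━━━━━━━━━━━━━━━━━━┛             


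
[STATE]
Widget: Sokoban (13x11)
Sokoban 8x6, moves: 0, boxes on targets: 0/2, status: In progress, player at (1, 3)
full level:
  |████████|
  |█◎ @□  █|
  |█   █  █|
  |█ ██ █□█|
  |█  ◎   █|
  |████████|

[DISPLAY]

████████     
█◎ @□  █     
█   █  █     
█ ██ █□█     
█  ◎   █     
████████     
Moves: 0  0/2
             
             
             
             


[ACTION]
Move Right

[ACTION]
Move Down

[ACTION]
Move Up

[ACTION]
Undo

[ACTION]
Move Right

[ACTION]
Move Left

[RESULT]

████████     
█◎ @ □ █     
█   █  █     
█ ██ █□█     
█  ◎   █     
████████     
Moves: 2  0/2
             
             
             
             


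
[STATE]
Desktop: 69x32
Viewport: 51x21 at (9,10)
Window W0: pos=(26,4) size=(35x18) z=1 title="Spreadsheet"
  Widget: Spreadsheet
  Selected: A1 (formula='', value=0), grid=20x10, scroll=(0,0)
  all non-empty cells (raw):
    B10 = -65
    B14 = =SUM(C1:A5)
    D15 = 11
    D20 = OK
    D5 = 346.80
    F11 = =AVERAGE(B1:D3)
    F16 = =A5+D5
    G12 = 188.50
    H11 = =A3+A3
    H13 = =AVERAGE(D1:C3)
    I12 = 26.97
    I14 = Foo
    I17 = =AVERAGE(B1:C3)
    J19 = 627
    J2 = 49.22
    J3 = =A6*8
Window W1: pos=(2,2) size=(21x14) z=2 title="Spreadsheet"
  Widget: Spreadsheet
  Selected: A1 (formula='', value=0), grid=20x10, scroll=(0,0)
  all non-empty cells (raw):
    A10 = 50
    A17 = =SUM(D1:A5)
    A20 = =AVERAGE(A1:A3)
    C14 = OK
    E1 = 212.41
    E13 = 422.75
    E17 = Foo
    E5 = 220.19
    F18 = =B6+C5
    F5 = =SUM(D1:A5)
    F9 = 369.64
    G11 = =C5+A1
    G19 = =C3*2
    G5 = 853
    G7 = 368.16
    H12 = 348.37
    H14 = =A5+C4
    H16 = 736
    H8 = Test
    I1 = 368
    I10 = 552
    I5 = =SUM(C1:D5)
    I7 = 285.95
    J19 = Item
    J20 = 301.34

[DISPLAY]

     0       ┃   ┃  1      [0]       0       0     
     0       ┃   ┃  2        0       0       0     
     0       ┃   ┃  3        0       0       0     
     0       ┃   ┃  4        0       0       0     
     0       ┃   ┃  5        0       0       0  346
━━━━━━━━━━━━━┛   ┃  6        0       0       0     
                 ┃  7        0       0       0     
                 ┃  8        0       0       0     
                 ┃  9        0       0       0     
                 ┃ 10        0     -65       0     
                 ┃ 11        0       0       0     
                 ┗━━━━━━━━━━━━━━━━━━━━━━━━━━━━━━━━━
                                                   
                                                   
                                                   
                                                   
                                                   
                                                   
                                                   
                                                   
                                                   


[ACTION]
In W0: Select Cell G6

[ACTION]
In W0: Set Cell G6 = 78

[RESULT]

     0       ┃   ┃  1        0       0       0     
     0       ┃   ┃  2        0       0       0     
     0       ┃   ┃  3        0       0       0     
     0       ┃   ┃  4        0       0       0     
     0       ┃   ┃  5        0       0       0  346
━━━━━━━━━━━━━┛   ┃  6        0       0       0     
                 ┃  7        0       0       0     
                 ┃  8        0       0       0     
                 ┃  9        0       0       0     
                 ┃ 10        0     -65       0     
                 ┃ 11        0       0       0     
                 ┗━━━━━━━━━━━━━━━━━━━━━━━━━━━━━━━━━
                                                   
                                                   
                                                   
                                                   
                                                   
                                                   
                                                   
                                                   
                                                   


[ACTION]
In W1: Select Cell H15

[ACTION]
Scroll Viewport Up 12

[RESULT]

                                                   
                                                   
━━━━━━━━━━━━━┓                                     
dsheet       ┃                                     
─────────────┨   ┏━━━━━━━━━━━━━━━━━━━━━━━━━━━━━━━━━
             ┃   ┃ Spreadsheet                     
 A       B   ┃   ┠─────────────────────────────────
-------------┃   ┃G6: 78                           
     0       ┃   ┃       A       B       C       D 
     0       ┃   ┃---------------------------------
     0       ┃   ┃  1        0       0       0     
     0       ┃   ┃  2        0       0       0     
     0       ┃   ┃  3        0       0       0     
     0       ┃   ┃  4        0       0       0     
     0       ┃   ┃  5        0       0       0  346
━━━━━━━━━━━━━┛   ┃  6        0       0       0     
                 ┃  7        0       0       0     
                 ┃  8        0       0       0     
                 ┃  9        0       0       0     
                 ┃ 10        0     -65       0     
                 ┃ 11        0       0       0     


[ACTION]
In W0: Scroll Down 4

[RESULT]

                                                   
                                                   
━━━━━━━━━━━━━┓                                     
dsheet       ┃                                     
─────────────┨   ┏━━━━━━━━━━━━━━━━━━━━━━━━━━━━━━━━━
             ┃   ┃ Spreadsheet                     
 A       B   ┃   ┠─────────────────────────────────
-------------┃   ┃G6: 78                           
     0       ┃   ┃       A       B       C       D 
     0       ┃   ┃---------------------------------
     0       ┃   ┃  5        0       0       0  346
     0       ┃   ┃  6        0       0       0     
     0       ┃   ┃  7        0       0       0     
     0       ┃   ┃  8        0       0       0     
     0       ┃   ┃  9        0       0       0     
━━━━━━━━━━━━━┛   ┃ 10        0     -65       0     
                 ┃ 11        0       0       0     
                 ┃ 12        0       0       0     
                 ┃ 13        0       0       0     
                 ┃ 14        0       0       0     
                 ┃ 15        0       0       0     


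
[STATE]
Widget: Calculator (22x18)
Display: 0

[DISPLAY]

                     0
┌───┬───┬───┬───┐     
│ 7 │ 8 │ 9 │ ÷ │     
├───┼───┼───┼───┤     
│ 4 │ 5 │ 6 │ × │     
├───┼───┼───┼───┤     
│ 1 │ 2 │ 3 │ - │     
├───┼───┼───┼───┤     
│ 0 │ . │ = │ + │     
├───┼───┼───┼───┤     
│ C │ MC│ MR│ M+│     
└───┴───┴───┴───┘     
                      
                      
                      
                      
                      
                      


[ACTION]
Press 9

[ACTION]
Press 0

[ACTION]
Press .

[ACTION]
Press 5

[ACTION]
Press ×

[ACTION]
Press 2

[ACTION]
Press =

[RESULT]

                   181
┌───┬───┬───┬───┐     
│ 7 │ 8 │ 9 │ ÷ │     
├───┼───┼───┼───┤     
│ 4 │ 5 │ 6 │ × │     
├───┼───┼───┼───┤     
│ 1 │ 2 │ 3 │ - │     
├───┼───┼───┼───┤     
│ 0 │ . │ = │ + │     
├───┼───┼───┼───┤     
│ C │ MC│ MR│ M+│     
└───┴───┴───┴───┘     
                      
                      
                      
                      
                      
                      


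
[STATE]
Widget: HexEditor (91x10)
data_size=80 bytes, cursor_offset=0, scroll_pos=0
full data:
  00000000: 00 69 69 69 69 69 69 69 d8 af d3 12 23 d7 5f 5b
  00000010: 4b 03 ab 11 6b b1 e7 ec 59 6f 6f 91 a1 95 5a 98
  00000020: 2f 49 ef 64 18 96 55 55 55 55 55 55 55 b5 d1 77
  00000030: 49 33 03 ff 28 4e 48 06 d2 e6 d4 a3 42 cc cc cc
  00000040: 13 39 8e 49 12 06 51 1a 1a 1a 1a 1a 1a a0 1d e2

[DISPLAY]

00000000  00 69 69 69 69 69 69 69  d8 af d3 12 23 d7 5f 5b  |.iiiiiii....#._[|             
00000010  4b 03 ab 11 6b b1 e7 ec  59 6f 6f 91 a1 95 5a 98  |K...k...Yoo...Z.|             
00000020  2f 49 ef 64 18 96 55 55  55 55 55 55 55 b5 d1 77  |/I.d..UUUUUUU..w|             
00000030  49 33 03 ff 28 4e 48 06  d2 e6 d4 a3 42 cc cc cc  |I3..(NH.....B...|             
00000040  13 39 8e 49 12 06 51 1a  1a 1a 1a 1a 1a a0 1d e2  |.9.I..Q.........|             
                                                                                           
                                                                                           
                                                                                           
                                                                                           
                                                                                           


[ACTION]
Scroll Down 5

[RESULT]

00000040  13 39 8e 49 12 06 51 1a  1a 1a 1a 1a 1a a0 1d e2  |.9.I..Q.........|             
                                                                                           
                                                                                           
                                                                                           
                                                                                           
                                                                                           
                                                                                           
                                                                                           
                                                                                           
                                                                                           


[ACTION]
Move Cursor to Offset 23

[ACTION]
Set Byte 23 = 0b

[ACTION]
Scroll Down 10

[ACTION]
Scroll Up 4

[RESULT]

00000000  00 69 69 69 69 69 69 69  d8 af d3 12 23 d7 5f 5b  |.iiiiiii....#._[|             
00000010  4b 03 ab 11 6b b1 e7 0B  59 6f 6f 91 a1 95 5a 98  |K...k...Yoo...Z.|             
00000020  2f 49 ef 64 18 96 55 55  55 55 55 55 55 b5 d1 77  |/I.d..UUUUUUU..w|             
00000030  49 33 03 ff 28 4e 48 06  d2 e6 d4 a3 42 cc cc cc  |I3..(NH.....B...|             
00000040  13 39 8e 49 12 06 51 1a  1a 1a 1a 1a 1a a0 1d e2  |.9.I..Q.........|             
                                                                                           
                                                                                           
                                                                                           
                                                                                           
                                                                                           


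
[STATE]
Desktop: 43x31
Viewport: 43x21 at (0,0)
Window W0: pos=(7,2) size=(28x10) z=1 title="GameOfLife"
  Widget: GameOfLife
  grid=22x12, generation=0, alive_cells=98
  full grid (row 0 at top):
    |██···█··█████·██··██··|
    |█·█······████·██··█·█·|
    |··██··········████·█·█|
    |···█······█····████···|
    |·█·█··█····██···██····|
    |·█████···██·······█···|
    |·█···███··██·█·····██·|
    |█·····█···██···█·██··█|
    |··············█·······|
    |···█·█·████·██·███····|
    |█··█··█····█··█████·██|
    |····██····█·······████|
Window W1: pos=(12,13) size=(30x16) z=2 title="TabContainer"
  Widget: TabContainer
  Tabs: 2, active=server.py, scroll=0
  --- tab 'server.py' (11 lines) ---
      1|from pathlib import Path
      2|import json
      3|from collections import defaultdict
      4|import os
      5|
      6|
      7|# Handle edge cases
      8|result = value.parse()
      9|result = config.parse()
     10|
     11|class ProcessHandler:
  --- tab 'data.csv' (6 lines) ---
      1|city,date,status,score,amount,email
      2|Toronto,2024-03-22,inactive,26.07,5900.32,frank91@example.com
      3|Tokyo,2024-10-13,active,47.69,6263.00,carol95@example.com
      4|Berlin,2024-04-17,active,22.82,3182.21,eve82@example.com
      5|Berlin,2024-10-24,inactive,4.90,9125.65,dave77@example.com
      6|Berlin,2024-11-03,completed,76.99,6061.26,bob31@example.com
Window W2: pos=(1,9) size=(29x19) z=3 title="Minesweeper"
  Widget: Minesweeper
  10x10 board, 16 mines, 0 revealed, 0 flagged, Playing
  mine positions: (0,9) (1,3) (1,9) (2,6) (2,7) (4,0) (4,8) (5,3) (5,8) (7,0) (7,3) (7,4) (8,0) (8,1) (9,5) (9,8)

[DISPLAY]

                                           
                                           
       ┏━━━━━━━━━━━━━━━━━━━━━━━━━━┓        
       ┃ GameOfLife               ┃        
       ┠──────────────────────────┨        
       ┃Gen: 0                    ┃        
       ┃···█······█····████···    ┃        
       ┃·█·█··█····██···██····    ┃        
       ┃·█████···██·······█···    ┃        
 ┏━━━━━━━━━━━━━━━━━━━━━━━━━━━┓    ┃        
 ┃ Minesweeper               ┃    ┃        
 ┠───────────────────────────┨━━━━┛        
 ┃■■■■■■■■■■                 ┃             
 ┃■■■■■■■■■■                 ┃━━━━━━━━━━━┓ 
 ┃■■■■■■■■■■                 ┃           ┃ 
 ┃■■■■■■■■■■                 ┃───────────┨ 
 ┃■■■■■■■■■■                 ┃.csv       ┃ 
 ┃■■■■■■■■■■                 ┃───────────┃ 
 ┃■■■■■■■■■■                 ┃rt Path    ┃ 
 ┃■■■■■■■■■■                 ┃           ┃ 
 ┃■■■■■■■■■■                 ┃import defa┃ 


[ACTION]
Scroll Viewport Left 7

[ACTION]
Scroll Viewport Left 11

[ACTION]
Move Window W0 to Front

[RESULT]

                                           
                                           
       ┏━━━━━━━━━━━━━━━━━━━━━━━━━━┓        
       ┃ GameOfLife               ┃        
       ┠──────────────────────────┨        
       ┃Gen: 0                    ┃        
       ┃···█······█····████···    ┃        
       ┃·█·█··█····██···██····    ┃        
       ┃·█████···██·······█···    ┃        
 ┏━━━━━┃·█···███··██·█·····██·    ┃        
 ┃ Mine┃█·····█···██···█·██··█    ┃        
 ┠─────┗━━━━━━━━━━━━━━━━━━━━━━━━━━┛        
 ┃■■■■■■■■■■                 ┃             
 ┃■■■■■■■■■■                 ┃━━━━━━━━━━━┓ 
 ┃■■■■■■■■■■                 ┃           ┃ 
 ┃■■■■■■■■■■                 ┃───────────┨ 
 ┃■■■■■■■■■■                 ┃.csv       ┃ 
 ┃■■■■■■■■■■                 ┃───────────┃ 
 ┃■■■■■■■■■■                 ┃rt Path    ┃ 
 ┃■■■■■■■■■■                 ┃           ┃ 
 ┃■■■■■■■■■■                 ┃import defa┃ 


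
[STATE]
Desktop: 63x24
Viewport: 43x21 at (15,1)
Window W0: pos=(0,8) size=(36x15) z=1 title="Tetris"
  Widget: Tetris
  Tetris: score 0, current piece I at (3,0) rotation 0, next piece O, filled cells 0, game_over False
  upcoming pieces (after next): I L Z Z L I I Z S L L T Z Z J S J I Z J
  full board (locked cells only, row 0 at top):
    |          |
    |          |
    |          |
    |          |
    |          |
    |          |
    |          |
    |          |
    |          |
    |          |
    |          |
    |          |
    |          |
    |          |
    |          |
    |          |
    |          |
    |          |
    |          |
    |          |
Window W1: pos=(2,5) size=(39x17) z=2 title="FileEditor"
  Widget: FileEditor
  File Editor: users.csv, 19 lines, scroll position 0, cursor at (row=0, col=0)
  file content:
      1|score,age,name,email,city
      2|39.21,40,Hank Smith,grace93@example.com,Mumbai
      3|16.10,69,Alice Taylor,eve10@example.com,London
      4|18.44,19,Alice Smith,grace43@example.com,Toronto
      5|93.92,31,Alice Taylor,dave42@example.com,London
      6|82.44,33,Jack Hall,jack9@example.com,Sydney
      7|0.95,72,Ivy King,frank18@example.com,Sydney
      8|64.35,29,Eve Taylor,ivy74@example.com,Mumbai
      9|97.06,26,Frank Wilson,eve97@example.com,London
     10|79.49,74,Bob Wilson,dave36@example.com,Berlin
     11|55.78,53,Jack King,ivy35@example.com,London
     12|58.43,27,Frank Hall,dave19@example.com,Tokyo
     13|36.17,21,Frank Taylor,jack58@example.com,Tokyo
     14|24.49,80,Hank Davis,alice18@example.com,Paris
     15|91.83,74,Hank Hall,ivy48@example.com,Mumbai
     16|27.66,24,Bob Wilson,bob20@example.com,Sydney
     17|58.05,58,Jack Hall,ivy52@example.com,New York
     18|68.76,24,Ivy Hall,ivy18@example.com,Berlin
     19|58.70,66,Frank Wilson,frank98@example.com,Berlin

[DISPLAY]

                                           
                                           
                                           
                                           
━━━━━━━━━━━━━━━━━━━━━━━━━┓                 
                         ┃                 
─────────────────────────┨                 
me,email,city           ▲┃                 
k Smith,grace93@example.█┃                 
ce Taylor,eve10@example.░┃                 
ce Smith,grace43@example░┃                 
ce Taylor,dave42@example░┃                 
k Hall,jack9@example.com░┃                 
King,frank18@example.com░┃                 
 Taylor,ivy74@example.co░┃                 
nk Wilson,eve97@example.░┃                 
 Wilson,dave36@example.c░┃                 
k King,ivy35@example.com░┃                 
nk Hall,dave19@example.c░┃                 
nk Taylor,jack58@example▼┃                 
━━━━━━━━━━━━━━━━━━━━━━━━━┛                 


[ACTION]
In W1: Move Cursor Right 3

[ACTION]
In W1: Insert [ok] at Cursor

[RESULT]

                                           
                                           
                                           
                                           
━━━━━━━━━━━━━━━━━━━━━━━━━┓                 
                         ┃                 
─────────────────────────┨                 
name,email,city         ▲┃                 
k Smith,grace93@example.█┃                 
ce Taylor,eve10@example.░┃                 
ce Smith,grace43@example░┃                 
ce Taylor,dave42@example░┃                 
k Hall,jack9@example.com░┃                 
King,frank18@example.com░┃                 
 Taylor,ivy74@example.co░┃                 
nk Wilson,eve97@example.░┃                 
 Wilson,dave36@example.c░┃                 
k King,ivy35@example.com░┃                 
nk Hall,dave19@example.c░┃                 
nk Taylor,jack58@example▼┃                 
━━━━━━━━━━━━━━━━━━━━━━━━━┛                 


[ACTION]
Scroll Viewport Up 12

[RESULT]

                                           
                                           
                                           
                                           
                                           
━━━━━━━━━━━━━━━━━━━━━━━━━┓                 
                         ┃                 
─────────────────────────┨                 
name,email,city         ▲┃                 
k Smith,grace93@example.█┃                 
ce Taylor,eve10@example.░┃                 
ce Smith,grace43@example░┃                 
ce Taylor,dave42@example░┃                 
k Hall,jack9@example.com░┃                 
King,frank18@example.com░┃                 
 Taylor,ivy74@example.co░┃                 
nk Wilson,eve97@example.░┃                 
 Wilson,dave36@example.c░┃                 
k King,ivy35@example.com░┃                 
nk Hall,dave19@example.c░┃                 
nk Taylor,jack58@example▼┃                 


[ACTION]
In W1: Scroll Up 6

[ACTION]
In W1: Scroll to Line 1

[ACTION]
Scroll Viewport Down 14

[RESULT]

                                           
                                           
━━━━━━━━━━━━━━━━━━━━━━━━━┓                 
                         ┃                 
─────────────────────────┨                 
name,email,city         ▲┃                 
k Smith,grace93@example.█┃                 
ce Taylor,eve10@example.░┃                 
ce Smith,grace43@example░┃                 
ce Taylor,dave42@example░┃                 
k Hall,jack9@example.com░┃                 
King,frank18@example.com░┃                 
 Taylor,ivy74@example.co░┃                 
nk Wilson,eve97@example.░┃                 
 Wilson,dave36@example.c░┃                 
k King,ivy35@example.com░┃                 
nk Hall,dave19@example.c░┃                 
nk Taylor,jack58@example▼┃                 
━━━━━━━━━━━━━━━━━━━━━━━━━┛                 
━━━━━━━━━━━━━━━━━━━━┛                      
                                           


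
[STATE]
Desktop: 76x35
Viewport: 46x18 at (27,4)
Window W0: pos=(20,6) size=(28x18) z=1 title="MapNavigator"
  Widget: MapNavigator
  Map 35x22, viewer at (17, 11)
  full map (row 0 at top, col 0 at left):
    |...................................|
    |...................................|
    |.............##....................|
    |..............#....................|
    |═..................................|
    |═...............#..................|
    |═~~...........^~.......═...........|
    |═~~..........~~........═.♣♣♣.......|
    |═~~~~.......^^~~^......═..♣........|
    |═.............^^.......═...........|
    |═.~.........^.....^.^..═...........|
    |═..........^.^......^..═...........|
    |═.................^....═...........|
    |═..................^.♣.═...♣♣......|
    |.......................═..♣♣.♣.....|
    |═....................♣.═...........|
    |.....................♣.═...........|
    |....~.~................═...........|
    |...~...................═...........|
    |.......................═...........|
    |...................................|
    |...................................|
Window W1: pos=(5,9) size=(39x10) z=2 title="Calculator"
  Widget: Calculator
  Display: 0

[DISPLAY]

                                              
                                              
━━━━━━━━━━━━━━━━━━━━┓                         
vigator             ┃                         
────────────────────┨                         
━━━━━━━━━━━━━━━━┓...┃                         
                ┃...┃                         
────────────────┨...┃                         
               0┃♣..┃                         
                ┃...┃                         
                ┃...┃                         
                ┃...┃                         
                ┃...┃                         
                ┃...┃                         
━━━━━━━━━━━━━━━━┛♣♣.┃                         
.............═..♣♣.♣┃                         
...........♣.═......┃                         
...........♣.═......┃                         


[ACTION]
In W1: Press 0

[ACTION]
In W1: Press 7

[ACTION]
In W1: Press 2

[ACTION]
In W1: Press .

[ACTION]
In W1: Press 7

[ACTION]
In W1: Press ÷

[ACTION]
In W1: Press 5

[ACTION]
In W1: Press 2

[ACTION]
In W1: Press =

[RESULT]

                                              
                                              
━━━━━━━━━━━━━━━━━━━━┓                         
vigator             ┃                         
────────────────────┨                         
━━━━━━━━━━━━━━━━┓...┃                         
                ┃...┃                         
────────────────┨...┃                         
     1.398076923┃♣..┃                         
                ┃...┃                         
                ┃...┃                         
                ┃...┃                         
                ┃...┃                         
                ┃...┃                         
━━━━━━━━━━━━━━━━┛♣♣.┃                         
.............═..♣♣.♣┃                         
...........♣.═......┃                         
...........♣.═......┃                         


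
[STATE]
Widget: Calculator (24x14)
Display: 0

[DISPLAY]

                       0
┌───┬───┬───┬───┐       
│ 7 │ 8 │ 9 │ ÷ │       
├───┼───┼───┼───┤       
│ 4 │ 5 │ 6 │ × │       
├───┼───┼───┼───┤       
│ 1 │ 2 │ 3 │ - │       
├───┼───┼───┼───┤       
│ 0 │ . │ = │ + │       
├───┼───┼───┼───┤       
│ C │ MC│ MR│ M+│       
└───┴───┴───┴───┘       
                        
                        


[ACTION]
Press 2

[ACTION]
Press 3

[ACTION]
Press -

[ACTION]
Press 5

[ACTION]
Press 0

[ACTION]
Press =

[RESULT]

                     -27
┌───┬───┬───┬───┐       
│ 7 │ 8 │ 9 │ ÷ │       
├───┼───┼───┼───┤       
│ 4 │ 5 │ 6 │ × │       
├───┼───┼───┼───┤       
│ 1 │ 2 │ 3 │ - │       
├───┼───┼───┼───┤       
│ 0 │ . │ = │ + │       
├───┼───┼───┼───┤       
│ C │ MC│ MR│ M+│       
└───┴───┴───┴───┘       
                        
                        


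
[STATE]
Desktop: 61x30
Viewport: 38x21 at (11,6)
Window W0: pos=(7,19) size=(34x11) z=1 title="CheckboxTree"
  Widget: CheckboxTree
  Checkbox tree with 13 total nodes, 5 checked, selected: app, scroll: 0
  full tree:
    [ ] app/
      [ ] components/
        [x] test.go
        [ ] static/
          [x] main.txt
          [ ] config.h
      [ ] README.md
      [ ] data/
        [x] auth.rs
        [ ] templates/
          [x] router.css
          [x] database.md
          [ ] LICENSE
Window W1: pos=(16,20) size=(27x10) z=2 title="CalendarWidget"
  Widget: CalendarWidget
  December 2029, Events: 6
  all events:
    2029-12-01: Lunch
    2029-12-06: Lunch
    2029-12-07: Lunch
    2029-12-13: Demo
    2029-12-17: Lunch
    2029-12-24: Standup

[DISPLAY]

                                      
                                      
                                      
                                      
                                      
                                      
                                      
                                      
                                      
                                      
                                      
                                      
                                      
━━━━━━━━━━━━━━━━━━━━━━━━━━━━━┓        
eckbo┏━━━━━━━━━━━━━━━━━━━━━━━━━┓      
─────┃ CalendarWidget          ┃      
] app┠─────────────────────────┨      
[-] c┃      December 2029      ┃      
  [x]┃Mo Tu We Th Fr Sa Su     ┃      
  [-]┃                1*  2    ┃      
    [┃ 3  4  5  6*  7*  8  9   ┃      


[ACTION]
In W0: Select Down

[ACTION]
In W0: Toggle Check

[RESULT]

                                      
                                      
                                      
                                      
                                      
                                      
                                      
                                      
                                      
                                      
                                      
                                      
                                      
━━━━━━━━━━━━━━━━━━━━━━━━━━━━━┓        
eckbo┏━━━━━━━━━━━━━━━━━━━━━━━━━┓      
─────┃ CalendarWidget          ┃      
] app┠─────────────────────────┨      
[x] c┃      December 2029      ┃      
  [x]┃Mo Tu We Th Fr Sa Su     ┃      
  [x]┃                1*  2    ┃      
    [┃ 3  4  5  6*  7*  8  9   ┃      
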